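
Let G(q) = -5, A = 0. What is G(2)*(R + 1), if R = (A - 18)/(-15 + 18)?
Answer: 25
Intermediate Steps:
R = -6 (R = (0 - 18)/(-15 + 18) = -18/3 = -18*1/3 = -6)
G(2)*(R + 1) = -5*(-6 + 1) = -5*(-5) = 25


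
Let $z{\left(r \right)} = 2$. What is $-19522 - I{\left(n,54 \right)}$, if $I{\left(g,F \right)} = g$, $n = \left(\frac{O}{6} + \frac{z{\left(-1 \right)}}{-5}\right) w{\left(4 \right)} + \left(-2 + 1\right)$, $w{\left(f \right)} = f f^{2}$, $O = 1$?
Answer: $- \frac{292591}{15} \approx -19506.0$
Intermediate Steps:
$w{\left(f \right)} = f^{3}$
$n = - \frac{239}{15}$ ($n = \left(1 \cdot \frac{1}{6} + \frac{2}{-5}\right) 4^{3} + \left(-2 + 1\right) = \left(1 \cdot \frac{1}{6} + 2 \left(- \frac{1}{5}\right)\right) 64 - 1 = \left(\frac{1}{6} - \frac{2}{5}\right) 64 - 1 = \left(- \frac{7}{30}\right) 64 - 1 = - \frac{224}{15} - 1 = - \frac{239}{15} \approx -15.933$)
$-19522 - I{\left(n,54 \right)} = -19522 - - \frac{239}{15} = -19522 + \frac{239}{15} = - \frac{292591}{15}$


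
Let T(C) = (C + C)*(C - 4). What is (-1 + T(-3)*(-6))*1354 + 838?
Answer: -341724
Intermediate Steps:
T(C) = 2*C*(-4 + C) (T(C) = (2*C)*(-4 + C) = 2*C*(-4 + C))
(-1 + T(-3)*(-6))*1354 + 838 = (-1 + (2*(-3)*(-4 - 3))*(-6))*1354 + 838 = (-1 + (2*(-3)*(-7))*(-6))*1354 + 838 = (-1 + 42*(-6))*1354 + 838 = (-1 - 252)*1354 + 838 = -253*1354 + 838 = -342562 + 838 = -341724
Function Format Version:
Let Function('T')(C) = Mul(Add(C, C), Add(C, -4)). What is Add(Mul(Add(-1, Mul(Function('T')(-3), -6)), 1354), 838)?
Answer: -341724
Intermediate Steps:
Function('T')(C) = Mul(2, C, Add(-4, C)) (Function('T')(C) = Mul(Mul(2, C), Add(-4, C)) = Mul(2, C, Add(-4, C)))
Add(Mul(Add(-1, Mul(Function('T')(-3), -6)), 1354), 838) = Add(Mul(Add(-1, Mul(Mul(2, -3, Add(-4, -3)), -6)), 1354), 838) = Add(Mul(Add(-1, Mul(Mul(2, -3, -7), -6)), 1354), 838) = Add(Mul(Add(-1, Mul(42, -6)), 1354), 838) = Add(Mul(Add(-1, -252), 1354), 838) = Add(Mul(-253, 1354), 838) = Add(-342562, 838) = -341724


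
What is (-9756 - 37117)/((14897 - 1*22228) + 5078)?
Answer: 46873/2253 ≈ 20.805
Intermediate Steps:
(-9756 - 37117)/((14897 - 1*22228) + 5078) = -46873/((14897 - 22228) + 5078) = -46873/(-7331 + 5078) = -46873/(-2253) = -46873*(-1/2253) = 46873/2253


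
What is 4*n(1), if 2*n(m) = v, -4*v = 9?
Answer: -9/2 ≈ -4.5000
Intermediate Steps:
v = -9/4 (v = -¼*9 = -9/4 ≈ -2.2500)
n(m) = -9/8 (n(m) = (½)*(-9/4) = -9/8)
4*n(1) = 4*(-9/8) = -9/2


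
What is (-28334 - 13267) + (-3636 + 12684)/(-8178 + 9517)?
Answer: -4284207/103 ≈ -41594.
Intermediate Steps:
(-28334 - 13267) + (-3636 + 12684)/(-8178 + 9517) = -41601 + 9048/1339 = -41601 + 9048*(1/1339) = -41601 + 696/103 = -4284207/103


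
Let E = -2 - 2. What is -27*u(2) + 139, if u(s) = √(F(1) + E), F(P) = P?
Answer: 139 - 27*I*√3 ≈ 139.0 - 46.765*I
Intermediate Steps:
E = -4
u(s) = I*√3 (u(s) = √(1 - 4) = √(-3) = I*√3)
-27*u(2) + 139 = -27*I*√3 + 139 = 139 - 27*I*√3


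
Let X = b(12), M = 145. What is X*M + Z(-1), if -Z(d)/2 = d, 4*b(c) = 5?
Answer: 733/4 ≈ 183.25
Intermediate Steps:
b(c) = 5/4 (b(c) = (¼)*5 = 5/4)
Z(d) = -2*d
X = 5/4 ≈ 1.2500
X*M + Z(-1) = (5/4)*145 - 2*(-1) = 725/4 + 2 = 733/4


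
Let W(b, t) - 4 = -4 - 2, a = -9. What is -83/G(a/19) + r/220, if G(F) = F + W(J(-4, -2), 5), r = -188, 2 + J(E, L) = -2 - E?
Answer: 84526/2585 ≈ 32.699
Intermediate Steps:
J(E, L) = -4 - E (J(E, L) = -2 + (-2 - E) = -4 - E)
W(b, t) = -2 (W(b, t) = 4 + (-4 - 2) = 4 - 6 = -2)
G(F) = -2 + F (G(F) = F - 2 = -2 + F)
-83/G(a/19) + r/220 = -83/(-2 - 9/19) - 188/220 = -83/(-2 - 9*1/19) - 188*1/220 = -83/(-2 - 9/19) - 47/55 = -83/(-47/19) - 47/55 = -83*(-19/47) - 47/55 = 1577/47 - 47/55 = 84526/2585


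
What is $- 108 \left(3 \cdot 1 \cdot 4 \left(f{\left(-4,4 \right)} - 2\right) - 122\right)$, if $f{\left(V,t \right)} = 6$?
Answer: $7992$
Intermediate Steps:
$- 108 \left(3 \cdot 1 \cdot 4 \left(f{\left(-4,4 \right)} - 2\right) - 122\right) = - 108 \left(3 \cdot 1 \cdot 4 \left(6 - 2\right) - 122\right) = - 108 \left(3 \cdot 4 \cdot 4 - 122\right) = - 108 \left(12 \cdot 4 - 122\right) = - 108 \left(48 - 122\right) = \left(-108\right) \left(-74\right) = 7992$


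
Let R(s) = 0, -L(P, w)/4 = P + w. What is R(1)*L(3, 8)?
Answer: 0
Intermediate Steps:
L(P, w) = -4*P - 4*w (L(P, w) = -4*(P + w) = -4*P - 4*w)
R(1)*L(3, 8) = 0*(-4*3 - 4*8) = 0*(-12 - 32) = 0*(-44) = 0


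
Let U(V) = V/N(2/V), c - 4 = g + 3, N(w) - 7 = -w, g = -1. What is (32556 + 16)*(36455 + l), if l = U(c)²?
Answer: 29685966083/25 ≈ 1.1874e+9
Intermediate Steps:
N(w) = 7 - w
c = 6 (c = 4 + (-1 + 3) = 4 + 2 = 6)
U(V) = V/(7 - 2/V)
l = 81/100 (l = (6²/(-2 + 7*6))² = (36/(-2 + 42))² = (36/40)² = (36*(1/40))² = (9/10)² = 81/100 ≈ 0.81000)
(32556 + 16)*(36455 + l) = (32556 + 16)*(36455 + 81/100) = 32572*(3645581/100) = 29685966083/25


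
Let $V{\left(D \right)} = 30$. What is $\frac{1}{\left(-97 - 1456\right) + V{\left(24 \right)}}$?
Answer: $- \frac{1}{1523} \approx -0.0006566$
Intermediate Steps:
$\frac{1}{\left(-97 - 1456\right) + V{\left(24 \right)}} = \frac{1}{\left(-97 - 1456\right) + 30} = \frac{1}{-1553 + 30} = \frac{1}{-1523} = - \frac{1}{1523}$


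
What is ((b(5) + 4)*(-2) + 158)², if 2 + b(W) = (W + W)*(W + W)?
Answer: 2116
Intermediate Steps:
b(W) = -2 + 4*W² (b(W) = -2 + (W + W)*(W + W) = -2 + (2*W)*(2*W) = -2 + 4*W²)
((b(5) + 4)*(-2) + 158)² = (((-2 + 4*5²) + 4)*(-2) + 158)² = (((-2 + 4*25) + 4)*(-2) + 158)² = (((-2 + 100) + 4)*(-2) + 158)² = ((98 + 4)*(-2) + 158)² = (102*(-2) + 158)² = (-204 + 158)² = (-46)² = 2116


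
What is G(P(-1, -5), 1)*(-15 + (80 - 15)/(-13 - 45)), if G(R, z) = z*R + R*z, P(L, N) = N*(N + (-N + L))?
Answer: -4675/29 ≈ -161.21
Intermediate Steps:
P(L, N) = L*N (P(L, N) = N*(N + (L - N)) = N*L = L*N)
G(R, z) = 2*R*z (G(R, z) = R*z + R*z = 2*R*z)
G(P(-1, -5), 1)*(-15 + (80 - 15)/(-13 - 45)) = (2*(-1*(-5))*1)*(-15 + (80 - 15)/(-13 - 45)) = (2*5*1)*(-15 + 65/(-58)) = 10*(-15 + 65*(-1/58)) = 10*(-15 - 65/58) = 10*(-935/58) = -4675/29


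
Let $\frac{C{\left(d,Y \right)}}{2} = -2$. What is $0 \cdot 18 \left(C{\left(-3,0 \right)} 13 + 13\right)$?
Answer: $0$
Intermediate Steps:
$C{\left(d,Y \right)} = -4$ ($C{\left(d,Y \right)} = 2 \left(-2\right) = -4$)
$0 \cdot 18 \left(C{\left(-3,0 \right)} 13 + 13\right) = 0 \cdot 18 \left(\left(-4\right) 13 + 13\right) = 0 \left(-52 + 13\right) = 0 \left(-39\right) = 0$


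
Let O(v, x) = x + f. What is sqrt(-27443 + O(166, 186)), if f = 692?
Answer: I*sqrt(26565) ≈ 162.99*I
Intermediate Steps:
O(v, x) = 692 + x (O(v, x) = x + 692 = 692 + x)
sqrt(-27443 + O(166, 186)) = sqrt(-27443 + (692 + 186)) = sqrt(-27443 + 878) = sqrt(-26565) = I*sqrt(26565)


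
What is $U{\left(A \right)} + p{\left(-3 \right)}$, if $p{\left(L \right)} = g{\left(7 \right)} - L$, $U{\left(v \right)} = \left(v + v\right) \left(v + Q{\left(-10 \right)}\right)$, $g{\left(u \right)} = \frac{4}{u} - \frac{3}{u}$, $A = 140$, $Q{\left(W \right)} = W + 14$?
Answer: $\frac{282262}{7} \approx 40323.0$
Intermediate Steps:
$Q{\left(W \right)} = 14 + W$
$g{\left(u \right)} = \frac{1}{u}$
$U{\left(v \right)} = 2 v \left(4 + v\right)$ ($U{\left(v \right)} = \left(v + v\right) \left(v + \left(14 - 10\right)\right) = 2 v \left(v + 4\right) = 2 v \left(4 + v\right)$)
$p{\left(L \right)} = \frac{1}{7} - L$
$U{\left(A \right)} + p{\left(-3 \right)} = 2 \cdot 140 \left(4 + 140\right) + \left(\frac{1}{7} - -3\right) = 2 \cdot 140 \cdot 144 + \left(\frac{1}{7} + 3\right) = 40320 + \frac{22}{7} = \frac{282262}{7}$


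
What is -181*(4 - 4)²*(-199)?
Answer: 0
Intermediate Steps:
-181*(4 - 4)²*(-199) = -181*0²*(-199) = -181*0*(-199) = 0*(-199) = 0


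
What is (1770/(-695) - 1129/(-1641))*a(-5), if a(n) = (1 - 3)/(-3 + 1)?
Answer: -423983/228099 ≈ -1.8588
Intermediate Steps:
a(n) = 1 (a(n) = -2/(-2) = -2*(-½) = 1)
(1770/(-695) - 1129/(-1641))*a(-5) = (1770/(-695) - 1129/(-1641))*1 = (1770*(-1/695) - 1129*(-1/1641))*1 = (-354/139 + 1129/1641)*1 = -423983/228099*1 = -423983/228099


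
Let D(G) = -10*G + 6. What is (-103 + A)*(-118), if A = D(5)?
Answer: 17346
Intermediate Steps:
D(G) = 6 - 10*G
A = -44 (A = 6 - 10*5 = 6 - 50 = -44)
(-103 + A)*(-118) = (-103 - 44)*(-118) = -147*(-118) = 17346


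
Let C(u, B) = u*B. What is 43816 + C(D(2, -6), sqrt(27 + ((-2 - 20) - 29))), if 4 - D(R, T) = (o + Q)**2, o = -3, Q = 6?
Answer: 43816 - 10*I*sqrt(6) ≈ 43816.0 - 24.495*I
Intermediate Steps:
D(R, T) = -5 (D(R, T) = 4 - (-3 + 6)**2 = 4 - 1*3**2 = 4 - 1*9 = 4 - 9 = -5)
C(u, B) = B*u
43816 + C(D(2, -6), sqrt(27 + ((-2 - 20) - 29))) = 43816 + sqrt(27 + ((-2 - 20) - 29))*(-5) = 43816 + sqrt(27 + (-22 - 29))*(-5) = 43816 + sqrt(27 - 51)*(-5) = 43816 + sqrt(-24)*(-5) = 43816 + (2*I*sqrt(6))*(-5) = 43816 - 10*I*sqrt(6)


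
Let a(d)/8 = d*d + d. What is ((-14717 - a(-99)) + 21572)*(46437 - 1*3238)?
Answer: -3056804439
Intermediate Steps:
a(d) = 8*d + 8*d² (a(d) = 8*(d*d + d) = 8*(d² + d) = 8*(d + d²) = 8*d + 8*d²)
((-14717 - a(-99)) + 21572)*(46437 - 1*3238) = ((-14717 - 8*(-99)*(1 - 99)) + 21572)*(46437 - 1*3238) = ((-14717 - 8*(-99)*(-98)) + 21572)*(46437 - 3238) = ((-14717 - 1*77616) + 21572)*43199 = ((-14717 - 77616) + 21572)*43199 = (-92333 + 21572)*43199 = -70761*43199 = -3056804439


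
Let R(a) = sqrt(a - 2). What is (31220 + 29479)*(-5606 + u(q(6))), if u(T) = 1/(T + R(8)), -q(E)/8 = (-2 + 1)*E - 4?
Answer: -1087868237058/3197 - 60699*sqrt(6)/6394 ≈ -3.4028e+8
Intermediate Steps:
q(E) = 32 + 8*E (q(E) = -8*((-2 + 1)*E - 4) = -8*(-E - 4) = -8*(-4 - E) = 32 + 8*E)
R(a) = sqrt(-2 + a)
u(T) = 1/(T + sqrt(6)) (u(T) = 1/(T + sqrt(-2 + 8)) = 1/(T + sqrt(6)))
(31220 + 29479)*(-5606 + u(q(6))) = (31220 + 29479)*(-5606 + 1/((32 + 8*6) + sqrt(6))) = 60699*(-5606 + 1/((32 + 48) + sqrt(6))) = 60699*(-5606 + 1/(80 + sqrt(6))) = -340278594 + 60699/(80 + sqrt(6))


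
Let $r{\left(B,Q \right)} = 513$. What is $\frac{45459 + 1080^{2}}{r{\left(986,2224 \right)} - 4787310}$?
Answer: $- \frac{403953}{1595599} \approx -0.25317$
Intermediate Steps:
$\frac{45459 + 1080^{2}}{r{\left(986,2224 \right)} - 4787310} = \frac{45459 + 1080^{2}}{513 - 4787310} = \frac{45459 + 1166400}{-4786797} = 1211859 \left(- \frac{1}{4786797}\right) = - \frac{403953}{1595599}$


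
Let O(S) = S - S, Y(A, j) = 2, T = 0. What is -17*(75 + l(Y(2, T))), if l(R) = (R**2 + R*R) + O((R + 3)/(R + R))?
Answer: -1411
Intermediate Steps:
O(S) = 0
l(R) = 2*R**2 (l(R) = (R**2 + R*R) + 0 = (R**2 + R**2) + 0 = 2*R**2 + 0 = 2*R**2)
-17*(75 + l(Y(2, T))) = -17*(75 + 2*2**2) = -17*(75 + 2*4) = -17*(75 + 8) = -17*83 = -1411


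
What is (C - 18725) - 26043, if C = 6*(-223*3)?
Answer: -48782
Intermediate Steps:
C = -4014 (C = 6*(-669) = -4014)
(C - 18725) - 26043 = (-4014 - 18725) - 26043 = -22739 - 26043 = -48782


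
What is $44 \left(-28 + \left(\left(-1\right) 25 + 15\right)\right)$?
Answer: $-1672$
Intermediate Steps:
$44 \left(-28 + \left(\left(-1\right) 25 + 15\right)\right) = 44 \left(-28 + \left(-25 + 15\right)\right) = 44 \left(-28 - 10\right) = 44 \left(-38\right) = -1672$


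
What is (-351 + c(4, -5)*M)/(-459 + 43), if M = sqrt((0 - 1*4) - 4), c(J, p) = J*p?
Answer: 27/32 + 5*I*sqrt(2)/52 ≈ 0.84375 + 0.13598*I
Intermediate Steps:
M = 2*I*sqrt(2) (M = sqrt((0 - 4) - 4) = sqrt(-4 - 4) = sqrt(-8) = 2*I*sqrt(2) ≈ 2.8284*I)
(-351 + c(4, -5)*M)/(-459 + 43) = (-351 + (4*(-5))*(2*I*sqrt(2)))/(-459 + 43) = (-351 - 40*I*sqrt(2))/(-416) = (-351 - 40*I*sqrt(2))*(-1/416) = 27/32 + 5*I*sqrt(2)/52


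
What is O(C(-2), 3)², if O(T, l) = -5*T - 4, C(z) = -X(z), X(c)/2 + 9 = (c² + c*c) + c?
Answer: 1156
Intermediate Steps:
X(c) = -18 + 2*c + 4*c² (X(c) = -18 + 2*((c² + c*c) + c) = -18 + 2*((c² + c²) + c) = -18 + 2*(2*c² + c) = -18 + 2*(c + 2*c²) = -18 + (2*c + 4*c²) = -18 + 2*c + 4*c²)
C(z) = 18 - 4*z² - 2*z (C(z) = -(-18 + 2*z + 4*z²) = 18 - 4*z² - 2*z)
O(T, l) = -4 - 5*T
O(C(-2), 3)² = (-4 - 5*(18 - 4*(-2)² - 2*(-2)))² = (-4 - 5*(18 - 4*4 + 4))² = (-4 - 5*(18 - 16 + 4))² = (-4 - 5*6)² = (-4 - 30)² = (-34)² = 1156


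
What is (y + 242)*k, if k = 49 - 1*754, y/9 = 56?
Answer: -525930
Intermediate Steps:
y = 504 (y = 9*56 = 504)
k = -705 (k = 49 - 754 = -705)
(y + 242)*k = (504 + 242)*(-705) = 746*(-705) = -525930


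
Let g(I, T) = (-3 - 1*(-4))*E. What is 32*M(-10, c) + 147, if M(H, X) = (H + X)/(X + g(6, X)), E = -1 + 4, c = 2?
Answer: 479/5 ≈ 95.800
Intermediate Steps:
E = 3
g(I, T) = 3 (g(I, T) = (-3 - 1*(-4))*3 = (-3 + 4)*3 = 1*3 = 3)
M(H, X) = (H + X)/(3 + X) (M(H, X) = (H + X)/(X + 3) = (H + X)/(3 + X))
32*M(-10, c) + 147 = 32*((-10 + 2)/(3 + 2)) + 147 = 32*(-8/5) + 147 = -256/5 + 147 = 479/5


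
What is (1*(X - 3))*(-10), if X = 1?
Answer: 20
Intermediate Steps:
(1*(X - 3))*(-10) = (1*(1 - 3))*(-10) = (1*(-2))*(-10) = -2*(-10) = 20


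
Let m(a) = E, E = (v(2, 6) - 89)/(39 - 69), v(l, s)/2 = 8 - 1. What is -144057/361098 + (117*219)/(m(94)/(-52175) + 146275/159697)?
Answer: 10278904200915659513/367429197796398 ≈ 27975.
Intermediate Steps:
v(l, s) = 14 (v(l, s) = 2*(8 - 1) = 2*7 = 14)
E = 5/2 (E = (14 - 89)/(39 - 69) = -75/(-30) = -75*(-1/30) = 5/2 ≈ 2.5000)
m(a) = 5/2
-144057/361098 + (117*219)/(m(94)/(-52175) + 146275/159697) = -144057/361098 + (117*219)/((5/2)/(-52175) + 146275/159697) = -144057*1/361098 + 25623/((5/2)*(-1/52175) + 146275*(1/159697)) = -48019/120366 + 25623/(-1/20870 + 146275/159697) = -48019/120366 + 25623/(3052599553/3332876390) = -48019/120366 + 25623*(3332876390/3052599553) = -48019/120366 + 85398291740970/3052599553 = 10278904200915659513/367429197796398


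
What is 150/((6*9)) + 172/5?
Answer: 1673/45 ≈ 37.178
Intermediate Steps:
150/((6*9)) + 172/5 = 150/54 + 172*(⅕) = 150*(1/54) + 172/5 = 25/9 + 172/5 = 1673/45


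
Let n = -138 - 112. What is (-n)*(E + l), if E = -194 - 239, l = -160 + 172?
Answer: -105250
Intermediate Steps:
l = 12
n = -250
E = -433
(-n)*(E + l) = (-1*(-250))*(-433 + 12) = 250*(-421) = -105250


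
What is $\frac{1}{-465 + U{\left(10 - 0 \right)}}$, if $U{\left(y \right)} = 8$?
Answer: $- \frac{1}{457} \approx -0.0021882$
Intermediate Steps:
$\frac{1}{-465 + U{\left(10 - 0 \right)}} = \frac{1}{-465 + 8} = \frac{1}{-457} = - \frac{1}{457}$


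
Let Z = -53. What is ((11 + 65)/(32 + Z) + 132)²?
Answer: 7268416/441 ≈ 16482.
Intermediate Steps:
((11 + 65)/(32 + Z) + 132)² = ((11 + 65)/(32 - 53) + 132)² = (76/(-21) + 132)² = (76*(-1/21) + 132)² = (-76/21 + 132)² = (2696/21)² = 7268416/441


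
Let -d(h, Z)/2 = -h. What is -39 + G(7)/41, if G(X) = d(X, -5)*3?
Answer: -1557/41 ≈ -37.976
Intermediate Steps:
d(h, Z) = 2*h (d(h, Z) = -(-2)*h = 2*h)
G(X) = 6*X (G(X) = (2*X)*3 = 6*X)
-39 + G(7)/41 = -39 + (6*7)/41 = -39 + 42*(1/41) = -39 + 42/41 = -1557/41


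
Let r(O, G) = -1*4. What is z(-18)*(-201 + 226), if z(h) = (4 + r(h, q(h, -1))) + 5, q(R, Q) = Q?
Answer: 125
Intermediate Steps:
r(O, G) = -4
z(h) = 5 (z(h) = (4 - 4) + 5 = 0 + 5 = 5)
z(-18)*(-201 + 226) = 5*(-201 + 226) = 5*25 = 125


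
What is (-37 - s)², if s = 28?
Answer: 4225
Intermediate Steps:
(-37 - s)² = (-37 - 1*28)² = (-37 - 28)² = (-65)² = 4225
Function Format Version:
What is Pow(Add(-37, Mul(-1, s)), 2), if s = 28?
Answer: 4225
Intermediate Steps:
Pow(Add(-37, Mul(-1, s)), 2) = Pow(Add(-37, Mul(-1, 28)), 2) = Pow(Add(-37, -28), 2) = Pow(-65, 2) = 4225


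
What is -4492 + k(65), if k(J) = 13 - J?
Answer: -4544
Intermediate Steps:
-4492 + k(65) = -4492 + (13 - 1*65) = -4492 + (13 - 65) = -4492 - 52 = -4544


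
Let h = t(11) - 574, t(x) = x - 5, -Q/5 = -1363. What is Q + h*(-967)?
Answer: 556071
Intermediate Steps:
Q = 6815 (Q = -5*(-1363) = 6815)
t(x) = -5 + x
h = -568 (h = (-5 + 11) - 574 = 6 - 574 = -568)
Q + h*(-967) = 6815 - 568*(-967) = 6815 + 549256 = 556071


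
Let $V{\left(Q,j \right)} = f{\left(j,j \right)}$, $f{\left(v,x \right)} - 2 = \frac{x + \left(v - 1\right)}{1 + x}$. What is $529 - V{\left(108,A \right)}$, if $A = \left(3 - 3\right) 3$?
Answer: $528$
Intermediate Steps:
$A = 0$ ($A = 0 \cdot 3 = 0$)
$f{\left(v,x \right)} = 2 + \frac{-1 + v + x}{1 + x}$ ($f{\left(v,x \right)} = 2 + \frac{x + \left(v - 1\right)}{1 + x} = 2 + \frac{x + \left(-1 + v\right)}{1 + x} = 2 + \frac{-1 + v + x}{1 + x}$)
$V{\left(Q,j \right)} = \frac{1 + 4 j}{1 + j}$ ($V{\left(Q,j \right)} = \frac{1 + j + 3 j}{1 + j} = \frac{1 + 4 j}{1 + j}$)
$529 - V{\left(108,A \right)} = 529 - \frac{1 + 4 \cdot 0}{1 + 0} = 529 - \frac{1 + 0}{1} = 529 - 1 \cdot 1 = 529 - 1 = 528$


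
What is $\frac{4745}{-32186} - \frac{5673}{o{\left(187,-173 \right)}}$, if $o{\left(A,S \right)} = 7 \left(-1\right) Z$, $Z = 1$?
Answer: $\frac{26079709}{32186} \approx 810.28$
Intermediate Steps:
$o{\left(A,S \right)} = -7$ ($o{\left(A,S \right)} = 7 \left(-1\right) 1 = \left(-7\right) 1 = -7$)
$\frac{4745}{-32186} - \frac{5673}{o{\left(187,-173 \right)}} = \frac{4745}{-32186} - \frac{5673}{-7} = 4745 \left(- \frac{1}{32186}\right) - - \frac{5673}{7} = - \frac{4745}{32186} + \frac{5673}{7} = \frac{26079709}{32186}$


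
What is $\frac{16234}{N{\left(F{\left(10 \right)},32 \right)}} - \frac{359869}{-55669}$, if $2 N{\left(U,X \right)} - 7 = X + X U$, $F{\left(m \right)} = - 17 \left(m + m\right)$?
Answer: $\frac{2093878737}{603507629} \approx 3.4695$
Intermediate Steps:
$F{\left(m \right)} = - 34 m$ ($F{\left(m \right)} = - 17 \cdot 2 m = - 34 m$)
$N{\left(U,X \right)} = \frac{7}{2} + \frac{X}{2} + \frac{U X}{2}$ ($N{\left(U,X \right)} = \frac{7}{2} + \frac{X + X U}{2} = \frac{7}{2} + \frac{X + U X}{2} = \frac{7}{2} + \left(\frac{X}{2} + \frac{U X}{2}\right) = \frac{7}{2} + \frac{X}{2} + \frac{U X}{2}$)
$\frac{16234}{N{\left(F{\left(10 \right)},32 \right)}} - \frac{359869}{-55669} = \frac{16234}{\frac{7}{2} + \frac{1}{2} \cdot 32 + \frac{1}{2} \left(\left(-34\right) 10\right) 32} - \frac{359869}{-55669} = \frac{16234}{\frac{7}{2} + 16 + \frac{1}{2} \left(-340\right) 32} - - \frac{359869}{55669} = \frac{16234}{\frac{7}{2} + 16 - 5440} + \frac{359869}{55669} = \frac{16234}{- \frac{10841}{2}} + \frac{359869}{55669} = 16234 \left(- \frac{2}{10841}\right) + \frac{359869}{55669} = - \frac{32468}{10841} + \frac{359869}{55669} = \frac{2093878737}{603507629}$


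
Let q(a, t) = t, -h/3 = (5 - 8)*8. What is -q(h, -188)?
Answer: 188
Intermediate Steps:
h = 72 (h = -3*(5 - 8)*8 = -(-9)*8 = -3*(-24) = 72)
-q(h, -188) = -1*(-188) = 188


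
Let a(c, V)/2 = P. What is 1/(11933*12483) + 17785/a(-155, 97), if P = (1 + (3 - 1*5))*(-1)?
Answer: 2649247179617/297919278 ≈ 8892.5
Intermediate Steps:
P = 1 (P = (1 + (3 - 5))*(-1) = (1 - 2)*(-1) = -1*(-1) = 1)
a(c, V) = 2 (a(c, V) = 2*1 = 2)
1/(11933*12483) + 17785/a(-155, 97) = 1/(11933*12483) + 17785/2 = (1/11933)*(1/12483) + 17785*(1/2) = 1/148959639 + 17785/2 = 2649247179617/297919278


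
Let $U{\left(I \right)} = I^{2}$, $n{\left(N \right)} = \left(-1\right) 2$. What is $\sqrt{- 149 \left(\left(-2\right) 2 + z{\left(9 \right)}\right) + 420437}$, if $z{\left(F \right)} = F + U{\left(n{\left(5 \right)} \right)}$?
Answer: $2 \sqrt{104774} \approx 647.38$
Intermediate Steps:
$n{\left(N \right)} = -2$
$z{\left(F \right)} = 4 + F$ ($z{\left(F \right)} = F + \left(-2\right)^{2} = F + 4 = 4 + F$)
$\sqrt{- 149 \left(\left(-2\right) 2 + z{\left(9 \right)}\right) + 420437} = \sqrt{- 149 \left(\left(-2\right) 2 + \left(4 + 9\right)\right) + 420437} = \sqrt{- 149 \left(-4 + 13\right) + 420437} = \sqrt{\left(-149\right) 9 + 420437} = \sqrt{-1341 + 420437} = \sqrt{419096} = 2 \sqrt{104774}$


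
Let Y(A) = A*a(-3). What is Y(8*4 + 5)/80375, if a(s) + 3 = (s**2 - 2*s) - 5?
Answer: 259/80375 ≈ 0.0032224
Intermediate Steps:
a(s) = -8 + s**2 - 2*s (a(s) = -3 + ((s**2 - 2*s) - 5) = -3 + (-5 + s**2 - 2*s) = -8 + s**2 - 2*s)
Y(A) = 7*A (Y(A) = A*(-8 + (-3)**2 - 2*(-3)) = A*(-8 + 9 + 6) = A*7 = 7*A)
Y(8*4 + 5)/80375 = (7*(8*4 + 5))/80375 = (7*(32 + 5))*(1/80375) = (7*37)*(1/80375) = 259*(1/80375) = 259/80375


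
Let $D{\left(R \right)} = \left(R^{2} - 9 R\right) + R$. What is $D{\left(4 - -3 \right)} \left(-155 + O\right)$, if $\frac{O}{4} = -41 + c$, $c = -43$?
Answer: $3437$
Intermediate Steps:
$D{\left(R \right)} = R^{2} - 8 R$
$O = -336$ ($O = 4 \left(-41 - 43\right) = 4 \left(-84\right) = -336$)
$D{\left(4 - -3 \right)} \left(-155 + O\right) = \left(4 - -3\right) \left(-8 + \left(4 - -3\right)\right) \left(-155 - 336\right) = \left(4 + 3\right) \left(-8 + \left(4 + 3\right)\right) \left(-491\right) = 7 \left(-8 + 7\right) \left(-491\right) = 7 \left(-1\right) \left(-491\right) = \left(-7\right) \left(-491\right) = 3437$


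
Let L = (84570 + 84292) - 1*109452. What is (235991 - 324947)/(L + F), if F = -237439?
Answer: 9884/19781 ≈ 0.49967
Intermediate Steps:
L = 59410 (L = 168862 - 109452 = 59410)
(235991 - 324947)/(L + F) = (235991 - 324947)/(59410 - 237439) = -88956/(-178029) = -88956*(-1/178029) = 9884/19781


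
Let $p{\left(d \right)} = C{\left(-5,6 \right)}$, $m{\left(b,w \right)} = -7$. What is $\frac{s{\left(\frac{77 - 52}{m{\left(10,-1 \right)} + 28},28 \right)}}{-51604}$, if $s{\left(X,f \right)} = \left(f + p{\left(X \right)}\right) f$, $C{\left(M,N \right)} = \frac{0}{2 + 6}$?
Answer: $- \frac{28}{1843} \approx -0.015193$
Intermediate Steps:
$C{\left(M,N \right)} = 0$ ($C{\left(M,N \right)} = \frac{0}{8} = 0 \cdot \frac{1}{8} = 0$)
$p{\left(d \right)} = 0$
$s{\left(X,f \right)} = f^{2}$ ($s{\left(X,f \right)} = \left(f + 0\right) f = f f = f^{2}$)
$\frac{s{\left(\frac{77 - 52}{m{\left(10,-1 \right)} + 28},28 \right)}}{-51604} = \frac{28^{2}}{-51604} = 784 \left(- \frac{1}{51604}\right) = - \frac{28}{1843}$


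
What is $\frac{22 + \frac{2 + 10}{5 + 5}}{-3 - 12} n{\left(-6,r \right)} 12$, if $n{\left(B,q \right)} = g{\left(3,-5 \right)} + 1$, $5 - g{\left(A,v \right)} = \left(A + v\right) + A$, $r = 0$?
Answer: $- \frac{464}{5} \approx -92.8$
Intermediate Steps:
$g{\left(A,v \right)} = 5 - v - 2 A$ ($g{\left(A,v \right)} = 5 - \left(\left(A + v\right) + A\right) = 5 - \left(v + 2 A\right) = 5 - v - 2 A$)
$n{\left(B,q \right)} = 5$ ($n{\left(B,q \right)} = \left(5 - -5 - 6\right) + 1 = \left(5 + 5 - 6\right) + 1 = 4 + 1 = 5$)
$\frac{22 + \frac{2 + 10}{5 + 5}}{-3 - 12} n{\left(-6,r \right)} 12 = \frac{22 + \frac{2 + 10}{5 + 5}}{-3 - 12} \cdot 5 \cdot 12 = \frac{22 + \frac{12}{10}}{-15} \cdot 5 \cdot 12 = \left(22 + 12 \cdot \frac{1}{10}\right) \left(- \frac{1}{15}\right) 5 \cdot 12 = \left(22 + \frac{6}{5}\right) \left(- \frac{1}{15}\right) 5 \cdot 12 = \frac{116}{5} \left(- \frac{1}{15}\right) 5 \cdot 12 = \left(- \frac{116}{75}\right) 5 \cdot 12 = \left(- \frac{116}{15}\right) 12 = - \frac{464}{5}$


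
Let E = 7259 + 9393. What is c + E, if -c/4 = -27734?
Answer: 127588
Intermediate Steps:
c = 110936 (c = -4*(-27734) = 110936)
E = 16652
c + E = 110936 + 16652 = 127588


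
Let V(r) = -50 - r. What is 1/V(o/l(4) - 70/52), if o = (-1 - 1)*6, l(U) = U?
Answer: -26/1187 ≈ -0.021904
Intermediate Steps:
o = -12 (o = -2*6 = -12)
1/V(o/l(4) - 70/52) = 1/(-50 - (-12/4 - 70/52)) = 1/(-50 - (-12*¼ - 70*1/52)) = 1/(-50 - (-3 - 35/26)) = 1/(-50 - 1*(-113/26)) = 1/(-50 + 113/26) = 1/(-1187/26) = -26/1187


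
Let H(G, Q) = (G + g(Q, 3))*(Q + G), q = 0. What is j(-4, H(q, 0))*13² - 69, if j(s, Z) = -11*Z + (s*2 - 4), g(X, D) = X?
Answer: -2097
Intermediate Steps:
H(G, Q) = (G + Q)² (H(G, Q) = (G + Q)*(Q + G) = (G + Q)*(G + Q) = (G + Q)²)
j(s, Z) = -4 - 11*Z + 2*s (j(s, Z) = -11*Z + (2*s - 4) = -11*Z + (-4 + 2*s) = -4 - 11*Z + 2*s)
j(-4, H(q, 0))*13² - 69 = (-4 - 11*(0² + 0² + 2*0*0) + 2*(-4))*13² - 69 = (-4 - 11*(0 + 0 + 0) - 8)*169 - 69 = (-4 - 11*0 - 8)*169 - 69 = (-4 + 0 - 8)*169 - 69 = -12*169 - 69 = -2028 - 69 = -2097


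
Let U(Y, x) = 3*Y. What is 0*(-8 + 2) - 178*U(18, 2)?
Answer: -9612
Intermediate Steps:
0*(-8 + 2) - 178*U(18, 2) = 0*(-8 + 2) - 534*18 = 0*(-6) - 178*54 = 0 - 9612 = -9612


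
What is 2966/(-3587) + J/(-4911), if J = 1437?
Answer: -6573515/5871919 ≈ -1.1195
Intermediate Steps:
2966/(-3587) + J/(-4911) = 2966/(-3587) + 1437/(-4911) = 2966*(-1/3587) + 1437*(-1/4911) = -2966/3587 - 479/1637 = -6573515/5871919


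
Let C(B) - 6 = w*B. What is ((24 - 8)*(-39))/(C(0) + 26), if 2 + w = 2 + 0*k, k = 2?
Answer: -39/2 ≈ -19.500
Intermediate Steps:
w = 0 (w = -2 + (2 + 0*2) = -2 + (2 + 0) = -2 + 2 = 0)
C(B) = 6 (C(B) = 6 + 0*B = 6 + 0 = 6)
((24 - 8)*(-39))/(C(0) + 26) = ((24 - 8)*(-39))/(6 + 26) = (16*(-39))/32 = -624*1/32 = -39/2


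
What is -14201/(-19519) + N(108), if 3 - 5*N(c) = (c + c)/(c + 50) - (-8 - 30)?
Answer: -50468692/7710005 ≈ -6.5459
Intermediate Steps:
N(c) = -7 - 2*c/(5*(50 + c)) (N(c) = ⅗ - ((c + c)/(c + 50) - (-8 - 30))/5 = ⅗ - ((2*c)/(50 + c) - 1*(-38))/5 = ⅗ - (2*c/(50 + c) + 38)/5 = ⅗ - (38 + 2*c/(50 + c))/5 = ⅗ + (-38/5 - 2*c/(5*(50 + c))) = -7 - 2*c/(5*(50 + c)))
-14201/(-19519) + N(108) = -14201/(-19519) + (-1750 - 37*108)/(5*(50 + 108)) = -14201*(-1/19519) + (⅕)*(-1750 - 3996)/158 = 14201/19519 + (⅕)*(1/158)*(-5746) = 14201/19519 - 2873/395 = -50468692/7710005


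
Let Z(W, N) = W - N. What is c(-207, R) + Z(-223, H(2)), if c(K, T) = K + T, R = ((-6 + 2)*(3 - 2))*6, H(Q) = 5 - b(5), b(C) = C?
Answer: -454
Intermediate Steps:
H(Q) = 0 (H(Q) = 5 - 1*5 = 5 - 5 = 0)
R = -24 (R = -4*1*6 = -4*6 = -24)
c(-207, R) + Z(-223, H(2)) = (-207 - 24) + (-223 - 1*0) = -231 + (-223 + 0) = -231 - 223 = -454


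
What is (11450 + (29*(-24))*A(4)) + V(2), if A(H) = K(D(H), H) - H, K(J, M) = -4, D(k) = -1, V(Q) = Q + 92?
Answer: 17112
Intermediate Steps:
V(Q) = 92 + Q
A(H) = -4 - H
(11450 + (29*(-24))*A(4)) + V(2) = (11450 + (29*(-24))*(-4 - 1*4)) + (92 + 2) = (11450 - 696*(-4 - 4)) + 94 = (11450 - 696*(-8)) + 94 = (11450 + 5568) + 94 = 17018 + 94 = 17112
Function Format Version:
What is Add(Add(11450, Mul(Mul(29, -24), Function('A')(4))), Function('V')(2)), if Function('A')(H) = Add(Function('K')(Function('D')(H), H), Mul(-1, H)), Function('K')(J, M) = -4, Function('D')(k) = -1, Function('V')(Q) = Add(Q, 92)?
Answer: 17112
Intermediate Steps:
Function('V')(Q) = Add(92, Q)
Function('A')(H) = Add(-4, Mul(-1, H))
Add(Add(11450, Mul(Mul(29, -24), Function('A')(4))), Function('V')(2)) = Add(Add(11450, Mul(Mul(29, -24), Add(-4, Mul(-1, 4)))), Add(92, 2)) = Add(Add(11450, Mul(-696, Add(-4, -4))), 94) = Add(Add(11450, Mul(-696, -8)), 94) = Add(Add(11450, 5568), 94) = Add(17018, 94) = 17112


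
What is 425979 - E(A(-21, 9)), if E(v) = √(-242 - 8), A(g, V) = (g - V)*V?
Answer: 425979 - 5*I*√10 ≈ 4.2598e+5 - 15.811*I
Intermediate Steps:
A(g, V) = V*(g - V)
E(v) = 5*I*√10 (E(v) = √(-250) = 5*I*√10)
425979 - E(A(-21, 9)) = 425979 - 5*I*√10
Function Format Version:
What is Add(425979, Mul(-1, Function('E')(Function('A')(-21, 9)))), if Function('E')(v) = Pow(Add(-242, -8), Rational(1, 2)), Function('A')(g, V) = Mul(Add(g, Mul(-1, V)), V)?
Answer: Add(425979, Mul(-5, I, Pow(10, Rational(1, 2)))) ≈ Add(4.2598e+5, Mul(-15.811, I))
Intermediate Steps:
Function('A')(g, V) = Mul(V, Add(g, Mul(-1, V)))
Function('E')(v) = Mul(5, I, Pow(10, Rational(1, 2))) (Function('E')(v) = Pow(-250, Rational(1, 2)) = Mul(5, I, Pow(10, Rational(1, 2))))
Add(425979, Mul(-1, Function('E')(Function('A')(-21, 9)))) = Add(425979, Mul(-1, Mul(5, I, Pow(10, Rational(1, 2))))) = Add(425979, Mul(-5, I, Pow(10, Rational(1, 2))))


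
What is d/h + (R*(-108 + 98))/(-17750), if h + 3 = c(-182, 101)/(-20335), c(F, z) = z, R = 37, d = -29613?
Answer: 1068872391047/108463150 ≈ 9854.7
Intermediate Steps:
h = -61106/20335 (h = -3 + 101/(-20335) = -3 + 101*(-1/20335) = -3 - 101/20335 = -61106/20335 ≈ -3.0050)
d/h + (R*(-108 + 98))/(-17750) = -29613/(-61106/20335) + (37*(-108 + 98))/(-17750) = -29613*(-20335/61106) + (37*(-10))*(-1/17750) = 602180355/61106 - 370*(-1/17750) = 602180355/61106 + 37/1775 = 1068872391047/108463150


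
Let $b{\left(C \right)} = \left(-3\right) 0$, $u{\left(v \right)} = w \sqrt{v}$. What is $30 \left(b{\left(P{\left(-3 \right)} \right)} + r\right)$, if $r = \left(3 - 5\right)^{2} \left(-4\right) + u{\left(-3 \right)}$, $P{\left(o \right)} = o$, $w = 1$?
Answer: $-480 + 30 i \sqrt{3} \approx -480.0 + 51.962 i$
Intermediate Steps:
$u{\left(v \right)} = \sqrt{v}$ ($u{\left(v \right)} = 1 \sqrt{v} = \sqrt{v}$)
$r = -16 + i \sqrt{3}$ ($r = \left(3 - 5\right)^{2} \left(-4\right) + \sqrt{-3} = \left(-2\right)^{2} \left(-4\right) + i \sqrt{3} = 4 \left(-4\right) + i \sqrt{3} = -16 + i \sqrt{3} \approx -16.0 + 1.732 i$)
$b{\left(C \right)} = 0$
$30 \left(b{\left(P{\left(-3 \right)} \right)} + r\right) = 30 \left(0 - \left(16 - i \sqrt{3}\right)\right) = 30 \left(-16 + i \sqrt{3}\right) = -480 + 30 i \sqrt{3}$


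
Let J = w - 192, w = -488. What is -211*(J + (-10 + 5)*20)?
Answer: 164580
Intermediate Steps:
J = -680 (J = -488 - 192 = -680)
-211*(J + (-10 + 5)*20) = -211*(-680 + (-10 + 5)*20) = -211*(-680 - 5*20) = -211*(-680 - 100) = -211*(-780) = 164580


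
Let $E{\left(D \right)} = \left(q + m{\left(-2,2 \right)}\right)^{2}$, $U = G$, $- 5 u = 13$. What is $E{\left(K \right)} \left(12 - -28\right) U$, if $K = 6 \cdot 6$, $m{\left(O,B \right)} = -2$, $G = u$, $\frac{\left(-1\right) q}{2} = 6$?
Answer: $-20384$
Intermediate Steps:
$q = -12$ ($q = \left(-2\right) 6 = -12$)
$u = - \frac{13}{5}$ ($u = \left(- \frac{1}{5}\right) 13 = - \frac{13}{5} \approx -2.6$)
$G = - \frac{13}{5} \approx -2.6$
$U = - \frac{13}{5} \approx -2.6$
$K = 36$
$E{\left(D \right)} = 196$ ($E{\left(D \right)} = \left(-12 - 2\right)^{2} = \left(-14\right)^{2} = 196$)
$E{\left(K \right)} \left(12 - -28\right) U = 196 \left(12 - -28\right) \left(- \frac{13}{5}\right) = 196 \left(12 + 28\right) \left(- \frac{13}{5}\right) = 196 \cdot 40 \left(- \frac{13}{5}\right) = 7840 \left(- \frac{13}{5}\right) = -20384$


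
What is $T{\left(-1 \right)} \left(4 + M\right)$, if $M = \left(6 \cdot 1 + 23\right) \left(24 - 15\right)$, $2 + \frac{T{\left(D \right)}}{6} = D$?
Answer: $-4770$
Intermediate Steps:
$T{\left(D \right)} = -12 + 6 D$
$M = 261$ ($M = \left(6 + 23\right) 9 = 29 \cdot 9 = 261$)
$T{\left(-1 \right)} \left(4 + M\right) = \left(-12 + 6 \left(-1\right)\right) \left(4 + 261\right) = \left(-12 - 6\right) 265 = \left(-18\right) 265 = -4770$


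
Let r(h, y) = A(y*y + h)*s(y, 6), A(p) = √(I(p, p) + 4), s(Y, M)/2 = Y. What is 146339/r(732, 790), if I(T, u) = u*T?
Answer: 146339*√97603757057/308427872300120 ≈ 0.00014823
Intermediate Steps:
s(Y, M) = 2*Y
I(T, u) = T*u
A(p) = √(4 + p²) (A(p) = √(p*p + 4) = √(p² + 4) = √(4 + p²))
r(h, y) = 2*y*√(4 + (h + y²)²) (r(h, y) = √(4 + (y*y + h)²)*(2*y) = √(4 + (y² + h)²)*(2*y) = √(4 + (h + y²)²)*(2*y) = 2*y*√(4 + (h + y²)²))
146339/r(732, 790) = 146339/((2*790*√(4 + (732 + 790²)²))) = 146339/((2*790*√(4 + (732 + 624100)²))) = 146339/((2*790*√(4 + 624832²))) = 146339/((2*790*√(4 + 390415028224))) = 146339/((2*790*√390415028228)) = 146339/((2*790*(2*√97603757057))) = 146339/((3160*√97603757057)) = 146339*(√97603757057/308427872300120) = 146339*√97603757057/308427872300120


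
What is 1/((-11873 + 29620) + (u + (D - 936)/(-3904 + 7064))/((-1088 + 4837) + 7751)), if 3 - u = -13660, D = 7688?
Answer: 4542500/80621145229 ≈ 5.6344e-5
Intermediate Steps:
u = 13663 (u = 3 - 1*(-13660) = 3 + 13660 = 13663)
1/((-11873 + 29620) + (u + (D - 936)/(-3904 + 7064))/((-1088 + 4837) + 7751)) = 1/((-11873 + 29620) + (13663 + (7688 - 936)/(-3904 + 7064))/((-1088 + 4837) + 7751)) = 1/(17747 + (13663 + 6752/3160)/(3749 + 7751)) = 1/(17747 + (13663 + 6752*(1/3160))/11500) = 1/(17747 + (13663 + 844/395)*(1/11500)) = 1/(17747 + (5397729/395)*(1/11500)) = 1/(17747 + 5397729/4542500) = 1/(80621145229/4542500) = 4542500/80621145229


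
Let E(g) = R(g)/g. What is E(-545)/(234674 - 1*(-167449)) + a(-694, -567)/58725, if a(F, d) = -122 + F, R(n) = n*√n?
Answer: -272/19575 + I*√545/402123 ≈ -0.013895 + 5.8055e-5*I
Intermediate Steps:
R(n) = n^(3/2)
E(g) = √g (E(g) = g^(3/2)/g = √g)
E(-545)/(234674 - 1*(-167449)) + a(-694, -567)/58725 = √(-545)/(234674 - 1*(-167449)) + (-122 - 694)/58725 = (I*√545)/(234674 + 167449) - 816*1/58725 = (I*√545)/402123 - 272/19575 = (I*√545)*(1/402123) - 272/19575 = I*√545/402123 - 272/19575 = -272/19575 + I*√545/402123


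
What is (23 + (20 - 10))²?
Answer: 1089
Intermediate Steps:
(23 + (20 - 10))² = (23 + 10)² = 33² = 1089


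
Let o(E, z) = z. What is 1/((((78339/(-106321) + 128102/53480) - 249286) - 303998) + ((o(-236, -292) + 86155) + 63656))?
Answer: -2843023540/1147908684446589 ≈ -2.4767e-6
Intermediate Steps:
1/((((78339/(-106321) + 128102/53480) - 249286) - 303998) + ((o(-236, -292) + 86155) + 63656)) = 1/((((78339/(-106321) + 128102/53480) - 249286) - 303998) + ((-292 + 86155) + 63656)) = 1/((((78339*(-1/106321) + 128102*(1/53480)) - 249286) - 303998) + (85863 + 63656)) = 1/((((-78339/106321 + 64051/26740) - 249286) - 303998) + 149519) = 1/(((4715181511/2843023540 - 249286) - 303998) + 149519) = 1/((-708721251010929/2843023540 - 303998) + 149519) = 1/(-1572994721123849/2843023540 + 149519) = 1/(-1147908684446589/2843023540) = -2843023540/1147908684446589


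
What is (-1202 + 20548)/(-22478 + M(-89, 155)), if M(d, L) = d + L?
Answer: -9673/11206 ≈ -0.86320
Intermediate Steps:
M(d, L) = L + d
(-1202 + 20548)/(-22478 + M(-89, 155)) = (-1202 + 20548)/(-22478 + (155 - 89)) = 19346/(-22478 + 66) = 19346/(-22412) = 19346*(-1/22412) = -9673/11206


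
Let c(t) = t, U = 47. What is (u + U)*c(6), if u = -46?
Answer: 6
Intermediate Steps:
(u + U)*c(6) = (-46 + 47)*6 = 1*6 = 6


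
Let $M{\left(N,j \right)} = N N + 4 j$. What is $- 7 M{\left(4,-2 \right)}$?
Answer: $-56$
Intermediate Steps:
$M{\left(N,j \right)} = N^{2} + 4 j$
$- 7 M{\left(4,-2 \right)} = - 7 \left(4^{2} + 4 \left(-2\right)\right) = - 7 \left(16 - 8\right) = \left(-7\right) 8 = -56$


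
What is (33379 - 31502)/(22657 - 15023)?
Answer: 1877/7634 ≈ 0.24587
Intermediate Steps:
(33379 - 31502)/(22657 - 15023) = 1877/7634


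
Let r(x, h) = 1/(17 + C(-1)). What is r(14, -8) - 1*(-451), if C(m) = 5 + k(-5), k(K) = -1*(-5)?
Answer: 12178/27 ≈ 451.04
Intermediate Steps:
k(K) = 5
C(m) = 10 (C(m) = 5 + 5 = 10)
r(x, h) = 1/27 (r(x, h) = 1/(17 + 10) = 1/27)
r(14, -8) - 1*(-451) = 1/27 - 1*(-451) = 1/27 + 451 = 12178/27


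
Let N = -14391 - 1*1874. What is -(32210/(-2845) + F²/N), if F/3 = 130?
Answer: 38264806/1850957 ≈ 20.673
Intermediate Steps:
F = 390 (F = 3*130 = 390)
N = -16265 (N = -14391 - 1874 = -16265)
-(32210/(-2845) + F²/N) = -(32210/(-2845) + 390²/(-16265)) = -(32210*(-1/2845) + 152100*(-1/16265)) = -(-6442/569 - 30420/3253) = -1*(-38264806/1850957) = 38264806/1850957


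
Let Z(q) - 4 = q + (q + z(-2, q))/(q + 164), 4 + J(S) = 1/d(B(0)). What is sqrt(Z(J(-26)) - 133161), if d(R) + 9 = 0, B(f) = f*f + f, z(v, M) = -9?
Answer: 2*I*sqrt(620414277667)/4317 ≈ 364.91*I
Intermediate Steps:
B(f) = f + f**2 (B(f) = f**2 + f = f + f**2)
d(R) = -9 (d(R) = -9 + 0 = -9)
J(S) = -37/9 (J(S) = -4 + 1/(-9) = -4 - 1/9 = -37/9)
Z(q) = 4 + q + (-9 + q)/(164 + q) (Z(q) = 4 + (q + (q - 9)/(q + 164)) = 4 + (q + (-9 + q)/(164 + q)) = 4 + q + (-9 + q)/(164 + q))
sqrt(Z(J(-26)) - 133161) = sqrt((647 + (-37/9)**2 + 169*(-37/9))/(164 - 37/9) - 133161) = sqrt((647 + 1369/81 - 6253/9)/(1439/9) - 133161) = sqrt((9/1439)*(-2501/81) - 133161) = sqrt(-2501/12951 - 133161) = sqrt(-1724570612/12951) = 2*I*sqrt(620414277667)/4317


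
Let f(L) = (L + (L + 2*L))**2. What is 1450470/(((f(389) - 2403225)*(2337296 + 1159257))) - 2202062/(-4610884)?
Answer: 68957349026125013/144382364633081086 ≈ 0.47760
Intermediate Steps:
f(L) = 16*L**2 (f(L) = (L + 3*L)**2 = (4*L)**2 = 16*L**2)
1450470/(((f(389) - 2403225)*(2337296 + 1159257))) - 2202062/(-4610884) = 1450470/(((16*389**2 - 2403225)*(2337296 + 1159257))) - 2202062/(-4610884) = 1450470/(((16*151321 - 2403225)*3496553)) - 2202062*(-1/4610884) = 1450470/(((2421136 - 2403225)*3496553)) + 1101031/2305442 = 1450470/((17911*3496553)) + 1101031/2305442 = 1450470/62626760783 + 1101031/2305442 = 68957349026125013/144382364633081086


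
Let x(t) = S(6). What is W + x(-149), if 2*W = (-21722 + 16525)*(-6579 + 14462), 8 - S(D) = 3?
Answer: -40967941/2 ≈ -2.0484e+7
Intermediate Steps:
S(D) = 5 (S(D) = 8 - 1*3 = 8 - 3 = 5)
x(t) = 5
W = -40967951/2 (W = ((-21722 + 16525)*(-6579 + 14462))/2 = (-5197*7883)/2 = (½)*(-40967951) = -40967951/2 ≈ -2.0484e+7)
W + x(-149) = -40967951/2 + 5 = -40967941/2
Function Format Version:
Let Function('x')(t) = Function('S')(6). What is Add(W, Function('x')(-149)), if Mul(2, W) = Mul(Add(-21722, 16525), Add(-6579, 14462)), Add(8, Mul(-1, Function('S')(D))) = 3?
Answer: Rational(-40967941, 2) ≈ -2.0484e+7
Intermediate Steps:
Function('S')(D) = 5 (Function('S')(D) = Add(8, Mul(-1, 3)) = Add(8, -3) = 5)
Function('x')(t) = 5
W = Rational(-40967951, 2) (W = Mul(Rational(1, 2), Mul(Add(-21722, 16525), Add(-6579, 14462))) = Mul(Rational(1, 2), Mul(-5197, 7883)) = Mul(Rational(1, 2), -40967951) = Rational(-40967951, 2) ≈ -2.0484e+7)
Add(W, Function('x')(-149)) = Add(Rational(-40967951, 2), 5) = Rational(-40967941, 2)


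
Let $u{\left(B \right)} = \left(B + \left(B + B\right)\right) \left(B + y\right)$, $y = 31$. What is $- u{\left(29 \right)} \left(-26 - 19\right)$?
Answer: $234900$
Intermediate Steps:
$u{\left(B \right)} = 3 B \left(31 + B\right)$ ($u{\left(B \right)} = \left(B + \left(B + B\right)\right) \left(B + 31\right) = \left(B + 2 B\right) \left(31 + B\right) = 3 B \left(31 + B\right)$)
$- u{\left(29 \right)} \left(-26 - 19\right) = - 3 \cdot 29 \left(31 + 29\right) \left(-26 - 19\right) = - 3 \cdot 29 \cdot 60 \left(-45\right) = - 5220 \left(-45\right) = \left(-1\right) \left(-234900\right) = 234900$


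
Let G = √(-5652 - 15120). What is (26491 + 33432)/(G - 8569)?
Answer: -513480187/73448533 - 359538*I*√577/73448533 ≈ -6.991 - 0.11758*I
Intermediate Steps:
G = 6*I*√577 (G = √(-20772) = 6*I*√577 ≈ 144.13*I)
(26491 + 33432)/(G - 8569) = (26491 + 33432)/(6*I*√577 - 8569) = 59923/(-8569 + 6*I*√577)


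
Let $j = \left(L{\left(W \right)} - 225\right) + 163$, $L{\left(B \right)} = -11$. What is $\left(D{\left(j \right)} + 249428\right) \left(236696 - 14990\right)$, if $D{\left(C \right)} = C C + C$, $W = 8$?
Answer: $56464970904$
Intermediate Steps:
$j = -73$ ($j = \left(-11 - 225\right) + 163 = -236 + 163 = -73$)
$D{\left(C \right)} = C + C^{2}$ ($D{\left(C \right)} = C^{2} + C = C + C^{2}$)
$\left(D{\left(j \right)} + 249428\right) \left(236696 - 14990\right) = \left(- 73 \left(1 - 73\right) + 249428\right) \left(236696 - 14990\right) = \left(\left(-73\right) \left(-72\right) + 249428\right) 221706 = \left(5256 + 249428\right) 221706 = 254684 \cdot 221706 = 56464970904$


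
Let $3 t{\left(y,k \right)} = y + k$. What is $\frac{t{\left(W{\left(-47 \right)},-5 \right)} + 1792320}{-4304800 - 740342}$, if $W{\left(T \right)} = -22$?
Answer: $- \frac{597437}{1681714} \approx -0.35525$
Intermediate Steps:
$t{\left(y,k \right)} = \frac{k}{3} + \frac{y}{3}$ ($t{\left(y,k \right)} = \frac{y + k}{3} = \frac{k + y}{3} = \frac{k}{3} + \frac{y}{3}$)
$\frac{t{\left(W{\left(-47 \right)},-5 \right)} + 1792320}{-4304800 - 740342} = \frac{\left(\frac{1}{3} \left(-5\right) + \frac{1}{3} \left(-22\right)\right) + 1792320}{-4304800 - 740342} = \frac{\left(- \frac{5}{3} - \frac{22}{3}\right) + 1792320}{-5045142} = \left(-9 + 1792320\right) \left(- \frac{1}{5045142}\right) = 1792311 \left(- \frac{1}{5045142}\right) = - \frac{597437}{1681714}$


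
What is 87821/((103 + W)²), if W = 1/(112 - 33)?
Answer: 548090861/66227044 ≈ 8.2759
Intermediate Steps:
W = 1/79 ≈ 0.012658
87821/((103 + W)²) = 87821/((103 + 1/79)²) = 87821/((8138/79)²) = 87821/(66227044/6241) = 87821*(6241/66227044) = 548090861/66227044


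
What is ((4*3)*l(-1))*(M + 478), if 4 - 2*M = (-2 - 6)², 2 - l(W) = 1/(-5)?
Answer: 59136/5 ≈ 11827.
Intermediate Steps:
l(W) = 11/5 (l(W) = 2 - 1/(-5) = 2 - 1*(-⅕) = 2 + ⅕ = 11/5)
M = -30 (M = 2 - (-2 - 6)²/2 = 2 - ½*(-8)² = 2 - ½*64 = 2 - 32 = -30)
((4*3)*l(-1))*(M + 478) = ((4*3)*(11/5))*(-30 + 478) = (12*(11/5))*448 = (132/5)*448 = 59136/5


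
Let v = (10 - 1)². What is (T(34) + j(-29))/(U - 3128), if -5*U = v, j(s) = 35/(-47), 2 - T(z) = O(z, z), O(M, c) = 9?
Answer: 1820/738887 ≈ 0.0024632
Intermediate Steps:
T(z) = -7 (T(z) = 2 - 1*9 = 2 - 9 = -7)
v = 81 (v = 9² = 81)
j(s) = -35/47 (j(s) = 35*(-1/47) = -35/47)
U = -81/5 (U = -⅕*81 = -81/5 ≈ -16.200)
(T(34) + j(-29))/(U - 3128) = (-7 - 35/47)/(-81/5 - 3128) = -364/(47*(-15721/5)) = -364/47*(-5/15721) = 1820/738887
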